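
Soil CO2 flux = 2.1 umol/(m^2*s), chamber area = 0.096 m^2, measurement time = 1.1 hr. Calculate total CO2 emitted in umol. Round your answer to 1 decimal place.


Step 1: Convert time to seconds: 1.1 hr * 3600 = 3960.0 s
Step 2: Total = flux * area * time_s
Step 3: Total = 2.1 * 0.096 * 3960.0
Step 4: Total = 798.3 umol

798.3


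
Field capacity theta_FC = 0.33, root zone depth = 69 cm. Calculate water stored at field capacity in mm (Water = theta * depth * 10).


Step 1: Water (mm) = theta_FC * depth (cm) * 10
Step 2: Water = 0.33 * 69 * 10
Step 3: Water = 227.7 mm

227.7


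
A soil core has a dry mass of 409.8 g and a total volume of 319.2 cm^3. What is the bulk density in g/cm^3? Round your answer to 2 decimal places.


Step 1: Identify the formula: BD = dry mass / volume
Step 2: Substitute values: BD = 409.8 / 319.2
Step 3: BD = 1.28 g/cm^3

1.28


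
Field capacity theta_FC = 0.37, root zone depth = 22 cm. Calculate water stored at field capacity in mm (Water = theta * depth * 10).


Step 1: Water (mm) = theta_FC * depth (cm) * 10
Step 2: Water = 0.37 * 22 * 10
Step 3: Water = 81.4 mm

81.4


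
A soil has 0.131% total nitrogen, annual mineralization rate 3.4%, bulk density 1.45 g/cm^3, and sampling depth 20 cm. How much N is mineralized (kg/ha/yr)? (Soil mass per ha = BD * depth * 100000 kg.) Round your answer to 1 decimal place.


Step 1: Soil mass per ha = BD * depth * 100000 = 1.45 * 20 * 100000 = 2900000 kg
Step 2: Total N pool = soil mass * N%/100 = 2900000 * 0.131/100 = 3799.0 kg/ha
Step 3: N mineralized = N pool * rate%/100 = 3799.0 * 3.4/100 = 129.2 kg/ha/yr

129.2


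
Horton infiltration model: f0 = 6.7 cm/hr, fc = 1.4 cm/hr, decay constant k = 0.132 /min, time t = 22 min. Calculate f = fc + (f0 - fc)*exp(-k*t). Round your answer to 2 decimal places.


Step 1: f = fc + (f0 - fc) * exp(-k * t)
Step 2: exp(-0.132 * 22) = 0.054804
Step 3: f = 1.4 + (6.7 - 1.4) * 0.054804
Step 4: f = 1.4 + 5.3 * 0.054804
Step 5: f = 1.69 cm/hr

1.69


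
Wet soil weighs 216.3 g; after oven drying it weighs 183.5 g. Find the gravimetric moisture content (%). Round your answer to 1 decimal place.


Step 1: Water mass = wet - dry = 216.3 - 183.5 = 32.8 g
Step 2: w = 100 * water mass / dry mass
Step 3: w = 100 * 32.8 / 183.5 = 17.9%

17.9


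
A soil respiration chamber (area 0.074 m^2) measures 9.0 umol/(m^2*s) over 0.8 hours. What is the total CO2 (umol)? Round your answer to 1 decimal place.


Step 1: Convert time to seconds: 0.8 hr * 3600 = 2880.0 s
Step 2: Total = flux * area * time_s
Step 3: Total = 9.0 * 0.074 * 2880.0
Step 4: Total = 1918.1 umol

1918.1


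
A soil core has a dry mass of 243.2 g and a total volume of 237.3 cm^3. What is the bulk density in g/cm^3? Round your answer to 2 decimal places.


Step 1: Identify the formula: BD = dry mass / volume
Step 2: Substitute values: BD = 243.2 / 237.3
Step 3: BD = 1.02 g/cm^3

1.02


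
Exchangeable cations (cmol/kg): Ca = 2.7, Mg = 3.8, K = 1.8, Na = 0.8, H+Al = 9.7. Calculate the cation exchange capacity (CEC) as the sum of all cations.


Step 1: CEC = Ca + Mg + K + Na + (H+Al)
Step 2: CEC = 2.7 + 3.8 + 1.8 + 0.8 + 9.7
Step 3: CEC = 18.8 cmol/kg

18.8


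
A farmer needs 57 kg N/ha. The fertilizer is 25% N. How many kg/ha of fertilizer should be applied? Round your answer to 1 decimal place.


Step 1: Fertilizer rate = target N / (N content / 100)
Step 2: Rate = 57 / (25 / 100)
Step 3: Rate = 57 / 0.25
Step 4: Rate = 228.0 kg/ha

228.0


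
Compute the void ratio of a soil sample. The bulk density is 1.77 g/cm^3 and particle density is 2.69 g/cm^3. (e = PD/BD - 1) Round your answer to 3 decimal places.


Step 1: e = PD / BD - 1
Step 2: e = 2.69 / 1.77 - 1
Step 3: e = 1.51977 - 1
Step 4: e = 0.52

0.52


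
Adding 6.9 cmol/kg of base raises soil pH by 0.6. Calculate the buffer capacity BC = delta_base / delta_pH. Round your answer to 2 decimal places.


Step 1: BC = change in base / change in pH
Step 2: BC = 6.9 / 0.6
Step 3: BC = 11.5 cmol/(kg*pH unit)

11.5


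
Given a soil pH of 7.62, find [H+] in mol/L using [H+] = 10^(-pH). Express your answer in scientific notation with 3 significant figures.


Step 1: [H+] = 10^(-pH)
Step 2: [H+] = 10^(-7.62)
Step 3: [H+] = 2.40e-08 mol/L

2.40e-08


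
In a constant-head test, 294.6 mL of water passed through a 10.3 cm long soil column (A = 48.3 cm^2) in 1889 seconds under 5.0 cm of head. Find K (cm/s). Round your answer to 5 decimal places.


Step 1: K = Q * L / (A * t * h)
Step 2: Numerator = 294.6 * 10.3 = 3034.38
Step 3: Denominator = 48.3 * 1889 * 5.0 = 456193.5
Step 4: K = 3034.38 / 456193.5 = 0.00665 cm/s

0.00665


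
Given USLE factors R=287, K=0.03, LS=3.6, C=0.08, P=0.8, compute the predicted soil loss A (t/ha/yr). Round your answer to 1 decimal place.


Step 1: A = R * K * LS * C * P
Step 2: R * K = 287 * 0.03 = 8.61
Step 3: (R*K) * LS = 8.61 * 3.6 = 30.996
Step 4: * C * P = 30.996 * 0.08 * 0.8 = 2.0
Step 5: A = 2.0 t/(ha*yr)

2.0


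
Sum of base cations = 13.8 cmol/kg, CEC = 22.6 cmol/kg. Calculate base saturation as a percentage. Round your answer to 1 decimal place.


Step 1: BS = 100 * (sum of bases) / CEC
Step 2: BS = 100 * 13.8 / 22.6
Step 3: BS = 61.1%

61.1


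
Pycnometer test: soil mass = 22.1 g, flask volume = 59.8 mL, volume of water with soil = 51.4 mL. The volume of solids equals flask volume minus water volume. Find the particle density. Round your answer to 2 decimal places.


Step 1: Volume of solids = flask volume - water volume with soil
Step 2: V_solids = 59.8 - 51.4 = 8.4 mL
Step 3: Particle density = mass / V_solids = 22.1 / 8.4 = 2.63 g/cm^3

2.63


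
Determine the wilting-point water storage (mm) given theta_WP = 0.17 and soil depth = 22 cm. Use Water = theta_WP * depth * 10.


Step 1: Water (mm) = theta_WP * depth * 10
Step 2: Water = 0.17 * 22 * 10
Step 3: Water = 37.4 mm

37.4


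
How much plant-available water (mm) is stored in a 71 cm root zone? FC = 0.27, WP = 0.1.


Step 1: Available water = (FC - WP) * depth * 10
Step 2: AW = (0.27 - 0.1) * 71 * 10
Step 3: AW = 0.17 * 71 * 10
Step 4: AW = 120.7 mm

120.7


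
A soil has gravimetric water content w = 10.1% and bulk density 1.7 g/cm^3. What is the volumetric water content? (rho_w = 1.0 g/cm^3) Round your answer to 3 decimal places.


Step 1: theta = (w / 100) * BD / rho_w
Step 2: theta = (10.1 / 100) * 1.7 / 1.0
Step 3: theta = 0.101 * 1.7
Step 4: theta = 0.172

0.172


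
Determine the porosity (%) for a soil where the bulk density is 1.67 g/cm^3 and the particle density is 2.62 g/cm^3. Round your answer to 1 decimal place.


Step 1: Formula: n = 100 * (1 - BD / PD)
Step 2: n = 100 * (1 - 1.67 / 2.62)
Step 3: n = 100 * (1 - 0.6374)
Step 4: n = 36.3%

36.3


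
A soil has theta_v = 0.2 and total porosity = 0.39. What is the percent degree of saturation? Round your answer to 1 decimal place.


Step 1: S = 100 * theta_v / n
Step 2: S = 100 * 0.2 / 0.39
Step 3: S = 51.3%

51.3


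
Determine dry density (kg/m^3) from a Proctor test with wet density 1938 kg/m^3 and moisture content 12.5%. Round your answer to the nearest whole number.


Step 1: Dry density = wet density / (1 + w/100)
Step 2: Dry density = 1938 / (1 + 12.5/100)
Step 3: Dry density = 1938 / 1.125
Step 4: Dry density = 1723 kg/m^3

1723


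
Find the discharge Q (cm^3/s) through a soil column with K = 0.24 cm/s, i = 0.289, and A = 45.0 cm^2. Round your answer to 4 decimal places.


Step 1: Apply Darcy's law: Q = K * i * A
Step 2: Q = 0.24 * 0.289 * 45.0
Step 3: Q = 3.1212 cm^3/s

3.1212


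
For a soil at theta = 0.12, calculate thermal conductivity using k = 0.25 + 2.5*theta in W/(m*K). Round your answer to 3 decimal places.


Step 1: k = 0.25 + 2.5 * theta
Step 2: k = 0.25 + 2.5 * 0.12
Step 3: k = 0.25 + 0.3
Step 4: k = 0.55 W/(m*K)

0.55


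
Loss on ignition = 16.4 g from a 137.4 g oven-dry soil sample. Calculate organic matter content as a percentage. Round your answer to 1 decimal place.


Step 1: OM% = 100 * LOI / sample mass
Step 2: OM = 100 * 16.4 / 137.4
Step 3: OM = 11.9%

11.9


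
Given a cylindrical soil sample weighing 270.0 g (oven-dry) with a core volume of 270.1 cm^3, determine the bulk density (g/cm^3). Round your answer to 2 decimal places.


Step 1: Identify the formula: BD = dry mass / volume
Step 2: Substitute values: BD = 270.0 / 270.1
Step 3: BD = 1.0 g/cm^3

1.0


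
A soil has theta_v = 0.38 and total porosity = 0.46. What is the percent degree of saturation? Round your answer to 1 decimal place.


Step 1: S = 100 * theta_v / n
Step 2: S = 100 * 0.38 / 0.46
Step 3: S = 82.6%

82.6


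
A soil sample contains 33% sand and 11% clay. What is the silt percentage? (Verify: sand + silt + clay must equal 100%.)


Step 1: sand + silt + clay = 100%
Step 2: silt = 100 - sand - clay
Step 3: silt = 100 - 33 - 11
Step 4: silt = 56%

56


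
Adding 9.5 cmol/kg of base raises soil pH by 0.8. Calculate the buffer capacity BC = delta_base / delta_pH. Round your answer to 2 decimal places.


Step 1: BC = change in base / change in pH
Step 2: BC = 9.5 / 0.8
Step 3: BC = 11.88 cmol/(kg*pH unit)

11.88


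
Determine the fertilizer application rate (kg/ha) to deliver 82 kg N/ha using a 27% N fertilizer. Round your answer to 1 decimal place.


Step 1: Fertilizer rate = target N / (N content / 100)
Step 2: Rate = 82 / (27 / 100)
Step 3: Rate = 82 / 0.27
Step 4: Rate = 303.7 kg/ha

303.7


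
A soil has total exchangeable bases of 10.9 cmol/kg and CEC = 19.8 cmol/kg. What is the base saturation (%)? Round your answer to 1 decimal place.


Step 1: BS = 100 * (sum of bases) / CEC
Step 2: BS = 100 * 10.9 / 19.8
Step 3: BS = 55.1%

55.1


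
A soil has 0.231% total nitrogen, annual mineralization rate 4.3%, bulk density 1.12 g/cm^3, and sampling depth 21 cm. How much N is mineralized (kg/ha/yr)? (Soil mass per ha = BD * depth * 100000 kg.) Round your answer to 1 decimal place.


Step 1: Soil mass per ha = BD * depth * 100000 = 1.12 * 21 * 100000 = 2352000 kg
Step 2: Total N pool = soil mass * N%/100 = 2352000 * 0.231/100 = 5433.12 kg/ha
Step 3: N mineralized = N pool * rate%/100 = 5433.12 * 4.3/100 = 233.6 kg/ha/yr

233.6


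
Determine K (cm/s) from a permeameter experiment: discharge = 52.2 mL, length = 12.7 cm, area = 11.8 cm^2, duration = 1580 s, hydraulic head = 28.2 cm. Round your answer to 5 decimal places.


Step 1: K = Q * L / (A * t * h)
Step 2: Numerator = 52.2 * 12.7 = 662.94
Step 3: Denominator = 11.8 * 1580 * 28.2 = 525760.8
Step 4: K = 662.94 / 525760.8 = 0.00126 cm/s

0.00126


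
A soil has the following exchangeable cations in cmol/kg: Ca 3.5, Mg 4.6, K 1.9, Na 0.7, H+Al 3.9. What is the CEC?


Step 1: CEC = Ca + Mg + K + Na + (H+Al)
Step 2: CEC = 3.5 + 4.6 + 1.9 + 0.7 + 3.9
Step 3: CEC = 14.6 cmol/kg

14.6


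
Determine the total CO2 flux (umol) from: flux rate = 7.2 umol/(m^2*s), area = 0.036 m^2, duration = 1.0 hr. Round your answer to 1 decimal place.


Step 1: Convert time to seconds: 1.0 hr * 3600 = 3600.0 s
Step 2: Total = flux * area * time_s
Step 3: Total = 7.2 * 0.036 * 3600.0
Step 4: Total = 933.1 umol

933.1


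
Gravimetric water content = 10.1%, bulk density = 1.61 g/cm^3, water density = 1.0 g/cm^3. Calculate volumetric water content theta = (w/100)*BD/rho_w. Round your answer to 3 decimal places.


Step 1: theta = (w / 100) * BD / rho_w
Step 2: theta = (10.1 / 100) * 1.61 / 1.0
Step 3: theta = 0.101 * 1.61
Step 4: theta = 0.163

0.163


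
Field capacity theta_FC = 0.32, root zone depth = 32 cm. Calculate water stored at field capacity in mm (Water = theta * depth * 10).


Step 1: Water (mm) = theta_FC * depth (cm) * 10
Step 2: Water = 0.32 * 32 * 10
Step 3: Water = 102.4 mm

102.4


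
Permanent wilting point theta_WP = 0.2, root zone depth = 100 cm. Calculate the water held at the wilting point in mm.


Step 1: Water (mm) = theta_WP * depth * 10
Step 2: Water = 0.2 * 100 * 10
Step 3: Water = 200.0 mm

200.0


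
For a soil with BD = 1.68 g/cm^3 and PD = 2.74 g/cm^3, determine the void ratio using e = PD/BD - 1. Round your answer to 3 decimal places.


Step 1: e = PD / BD - 1
Step 2: e = 2.74 / 1.68 - 1
Step 3: e = 1.63095 - 1
Step 4: e = 0.631

0.631


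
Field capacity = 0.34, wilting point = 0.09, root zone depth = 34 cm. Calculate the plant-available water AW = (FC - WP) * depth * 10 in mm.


Step 1: Available water = (FC - WP) * depth * 10
Step 2: AW = (0.34 - 0.09) * 34 * 10
Step 3: AW = 0.25 * 34 * 10
Step 4: AW = 85.0 mm

85.0


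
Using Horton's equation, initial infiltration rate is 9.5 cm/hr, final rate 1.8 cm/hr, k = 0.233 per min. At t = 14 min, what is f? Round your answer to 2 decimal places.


Step 1: f = fc + (f0 - fc) * exp(-k * t)
Step 2: exp(-0.233 * 14) = 0.038312
Step 3: f = 1.8 + (9.5 - 1.8) * 0.038312
Step 4: f = 1.8 + 7.7 * 0.038312
Step 5: f = 2.1 cm/hr

2.1


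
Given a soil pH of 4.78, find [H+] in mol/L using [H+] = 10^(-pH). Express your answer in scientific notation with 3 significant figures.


Step 1: [H+] = 10^(-pH)
Step 2: [H+] = 10^(-4.78)
Step 3: [H+] = 1.66e-05 mol/L

1.66e-05


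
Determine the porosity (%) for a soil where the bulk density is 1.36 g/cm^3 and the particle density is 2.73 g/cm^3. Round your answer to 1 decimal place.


Step 1: Formula: n = 100 * (1 - BD / PD)
Step 2: n = 100 * (1 - 1.36 / 2.73)
Step 3: n = 100 * (1 - 0.49817)
Step 4: n = 50.2%

50.2


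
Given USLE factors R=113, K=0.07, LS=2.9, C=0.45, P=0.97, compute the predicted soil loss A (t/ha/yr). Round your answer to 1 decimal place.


Step 1: A = R * K * LS * C * P
Step 2: R * K = 113 * 0.07 = 7.91
Step 3: (R*K) * LS = 7.91 * 2.9 = 22.939
Step 4: * C * P = 22.939 * 0.45 * 0.97 = 10.0
Step 5: A = 10.0 t/(ha*yr)

10.0


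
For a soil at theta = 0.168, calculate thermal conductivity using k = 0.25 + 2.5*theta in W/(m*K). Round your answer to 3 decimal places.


Step 1: k = 0.25 + 2.5 * theta
Step 2: k = 0.25 + 2.5 * 0.168
Step 3: k = 0.25 + 0.42
Step 4: k = 0.67 W/(m*K)

0.67


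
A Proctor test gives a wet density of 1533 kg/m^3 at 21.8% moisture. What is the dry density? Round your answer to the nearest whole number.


Step 1: Dry density = wet density / (1 + w/100)
Step 2: Dry density = 1533 / (1 + 21.8/100)
Step 3: Dry density = 1533 / 1.218
Step 4: Dry density = 1259 kg/m^3

1259


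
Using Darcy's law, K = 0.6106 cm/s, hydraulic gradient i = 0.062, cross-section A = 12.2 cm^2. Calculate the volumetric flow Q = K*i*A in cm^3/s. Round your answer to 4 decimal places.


Step 1: Apply Darcy's law: Q = K * i * A
Step 2: Q = 0.6106 * 0.062 * 12.2
Step 3: Q = 0.4619 cm^3/s

0.4619


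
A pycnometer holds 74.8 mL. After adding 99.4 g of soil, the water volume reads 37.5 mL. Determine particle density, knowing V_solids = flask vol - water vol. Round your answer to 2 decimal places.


Step 1: Volume of solids = flask volume - water volume with soil
Step 2: V_solids = 74.8 - 37.5 = 37.3 mL
Step 3: Particle density = mass / V_solids = 99.4 / 37.3 = 2.66 g/cm^3

2.66


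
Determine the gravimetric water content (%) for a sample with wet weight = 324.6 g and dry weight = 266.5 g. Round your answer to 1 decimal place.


Step 1: Water mass = wet - dry = 324.6 - 266.5 = 58.1 g
Step 2: w = 100 * water mass / dry mass
Step 3: w = 100 * 58.1 / 266.5 = 21.8%

21.8


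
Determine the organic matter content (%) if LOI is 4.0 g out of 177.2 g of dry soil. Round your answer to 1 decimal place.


Step 1: OM% = 100 * LOI / sample mass
Step 2: OM = 100 * 4.0 / 177.2
Step 3: OM = 2.3%

2.3


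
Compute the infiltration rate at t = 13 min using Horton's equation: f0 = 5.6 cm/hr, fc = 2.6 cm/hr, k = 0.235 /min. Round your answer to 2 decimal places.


Step 1: f = fc + (f0 - fc) * exp(-k * t)
Step 2: exp(-0.235 * 13) = 0.047123
Step 3: f = 2.6 + (5.6 - 2.6) * 0.047123
Step 4: f = 2.6 + 3.0 * 0.047123
Step 5: f = 2.74 cm/hr

2.74


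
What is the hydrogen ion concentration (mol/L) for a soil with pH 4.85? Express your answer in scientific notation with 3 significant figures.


Step 1: [H+] = 10^(-pH)
Step 2: [H+] = 10^(-4.85)
Step 3: [H+] = 1.41e-05 mol/L

1.41e-05


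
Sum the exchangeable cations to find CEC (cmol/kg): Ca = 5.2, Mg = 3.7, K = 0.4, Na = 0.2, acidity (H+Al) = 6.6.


Step 1: CEC = Ca + Mg + K + Na + (H+Al)
Step 2: CEC = 5.2 + 3.7 + 0.4 + 0.2 + 6.6
Step 3: CEC = 16.1 cmol/kg

16.1


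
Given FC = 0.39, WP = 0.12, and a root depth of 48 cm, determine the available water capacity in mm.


Step 1: Available water = (FC - WP) * depth * 10
Step 2: AW = (0.39 - 0.12) * 48 * 10
Step 3: AW = 0.27 * 48 * 10
Step 4: AW = 129.6 mm

129.6


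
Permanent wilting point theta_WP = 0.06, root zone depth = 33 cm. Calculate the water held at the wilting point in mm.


Step 1: Water (mm) = theta_WP * depth * 10
Step 2: Water = 0.06 * 33 * 10
Step 3: Water = 19.8 mm

19.8


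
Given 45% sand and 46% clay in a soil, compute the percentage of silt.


Step 1: sand + silt + clay = 100%
Step 2: silt = 100 - sand - clay
Step 3: silt = 100 - 45 - 46
Step 4: silt = 9%

9


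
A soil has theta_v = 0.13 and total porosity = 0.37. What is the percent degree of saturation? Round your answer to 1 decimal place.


Step 1: S = 100 * theta_v / n
Step 2: S = 100 * 0.13 / 0.37
Step 3: S = 35.1%

35.1


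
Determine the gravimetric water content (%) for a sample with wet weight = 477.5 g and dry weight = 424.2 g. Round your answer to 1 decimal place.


Step 1: Water mass = wet - dry = 477.5 - 424.2 = 53.3 g
Step 2: w = 100 * water mass / dry mass
Step 3: w = 100 * 53.3 / 424.2 = 12.6%

12.6


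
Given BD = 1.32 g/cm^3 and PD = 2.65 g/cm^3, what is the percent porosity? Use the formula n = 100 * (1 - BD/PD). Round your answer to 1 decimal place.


Step 1: Formula: n = 100 * (1 - BD / PD)
Step 2: n = 100 * (1 - 1.32 / 2.65)
Step 3: n = 100 * (1 - 0.49811)
Step 4: n = 50.2%

50.2


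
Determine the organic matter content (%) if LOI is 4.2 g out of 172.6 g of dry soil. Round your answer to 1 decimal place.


Step 1: OM% = 100 * LOI / sample mass
Step 2: OM = 100 * 4.2 / 172.6
Step 3: OM = 2.4%

2.4


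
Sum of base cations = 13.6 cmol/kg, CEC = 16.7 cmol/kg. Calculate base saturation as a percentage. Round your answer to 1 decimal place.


Step 1: BS = 100 * (sum of bases) / CEC
Step 2: BS = 100 * 13.6 / 16.7
Step 3: BS = 81.4%

81.4


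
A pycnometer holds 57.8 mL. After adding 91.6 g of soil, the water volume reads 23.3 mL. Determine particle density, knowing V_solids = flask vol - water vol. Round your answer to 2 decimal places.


Step 1: Volume of solids = flask volume - water volume with soil
Step 2: V_solids = 57.8 - 23.3 = 34.5 mL
Step 3: Particle density = mass / V_solids = 91.6 / 34.5 = 2.66 g/cm^3

2.66


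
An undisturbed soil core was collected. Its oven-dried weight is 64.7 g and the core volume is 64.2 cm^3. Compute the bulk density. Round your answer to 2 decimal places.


Step 1: Identify the formula: BD = dry mass / volume
Step 2: Substitute values: BD = 64.7 / 64.2
Step 3: BD = 1.01 g/cm^3

1.01


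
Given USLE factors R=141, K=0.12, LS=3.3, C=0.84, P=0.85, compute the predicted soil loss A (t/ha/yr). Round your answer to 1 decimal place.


Step 1: A = R * K * LS * C * P
Step 2: R * K = 141 * 0.12 = 16.92
Step 3: (R*K) * LS = 16.92 * 3.3 = 55.836
Step 4: * C * P = 55.836 * 0.84 * 0.85 = 39.9
Step 5: A = 39.9 t/(ha*yr)

39.9


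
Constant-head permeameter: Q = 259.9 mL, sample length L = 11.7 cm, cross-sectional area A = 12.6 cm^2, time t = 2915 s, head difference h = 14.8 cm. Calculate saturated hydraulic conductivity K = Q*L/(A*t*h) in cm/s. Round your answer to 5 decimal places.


Step 1: K = Q * L / (A * t * h)
Step 2: Numerator = 259.9 * 11.7 = 3040.83
Step 3: Denominator = 12.6 * 2915 * 14.8 = 543589.2
Step 4: K = 3040.83 / 543589.2 = 0.00559 cm/s

0.00559


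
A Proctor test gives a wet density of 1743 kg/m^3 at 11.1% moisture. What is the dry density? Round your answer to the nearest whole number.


Step 1: Dry density = wet density / (1 + w/100)
Step 2: Dry density = 1743 / (1 + 11.1/100)
Step 3: Dry density = 1743 / 1.111
Step 4: Dry density = 1569 kg/m^3

1569


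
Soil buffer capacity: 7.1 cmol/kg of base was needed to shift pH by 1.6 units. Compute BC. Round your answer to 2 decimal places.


Step 1: BC = change in base / change in pH
Step 2: BC = 7.1 / 1.6
Step 3: BC = 4.44 cmol/(kg*pH unit)

4.44


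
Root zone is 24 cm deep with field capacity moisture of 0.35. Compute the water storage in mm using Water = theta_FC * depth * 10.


Step 1: Water (mm) = theta_FC * depth (cm) * 10
Step 2: Water = 0.35 * 24 * 10
Step 3: Water = 84.0 mm

84.0


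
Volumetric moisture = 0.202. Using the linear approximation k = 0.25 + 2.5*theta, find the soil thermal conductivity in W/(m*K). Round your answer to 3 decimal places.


Step 1: k = 0.25 + 2.5 * theta
Step 2: k = 0.25 + 2.5 * 0.202
Step 3: k = 0.25 + 0.505
Step 4: k = 0.755 W/(m*K)

0.755


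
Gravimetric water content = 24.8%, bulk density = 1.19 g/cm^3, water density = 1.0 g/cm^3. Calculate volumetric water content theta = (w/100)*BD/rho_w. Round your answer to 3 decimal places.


Step 1: theta = (w / 100) * BD / rho_w
Step 2: theta = (24.8 / 100) * 1.19 / 1.0
Step 3: theta = 0.248 * 1.19
Step 4: theta = 0.295

0.295


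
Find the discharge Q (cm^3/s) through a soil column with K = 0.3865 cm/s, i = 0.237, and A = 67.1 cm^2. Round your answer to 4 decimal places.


Step 1: Apply Darcy's law: Q = K * i * A
Step 2: Q = 0.3865 * 0.237 * 67.1
Step 3: Q = 6.1464 cm^3/s

6.1464


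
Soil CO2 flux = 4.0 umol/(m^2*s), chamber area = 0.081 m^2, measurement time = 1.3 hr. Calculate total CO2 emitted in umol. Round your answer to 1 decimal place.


Step 1: Convert time to seconds: 1.3 hr * 3600 = 4680.0 s
Step 2: Total = flux * area * time_s
Step 3: Total = 4.0 * 0.081 * 4680.0
Step 4: Total = 1516.3 umol

1516.3


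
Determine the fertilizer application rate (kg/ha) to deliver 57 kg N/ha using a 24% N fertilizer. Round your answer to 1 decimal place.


Step 1: Fertilizer rate = target N / (N content / 100)
Step 2: Rate = 57 / (24 / 100)
Step 3: Rate = 57 / 0.24
Step 4: Rate = 237.5 kg/ha

237.5


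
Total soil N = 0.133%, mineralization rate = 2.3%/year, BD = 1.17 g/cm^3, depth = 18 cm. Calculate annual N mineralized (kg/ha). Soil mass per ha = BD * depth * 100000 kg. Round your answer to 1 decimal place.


Step 1: Soil mass per ha = BD * depth * 100000 = 1.17 * 18 * 100000 = 2106000 kg
Step 2: Total N pool = soil mass * N%/100 = 2106000 * 0.133/100 = 2800.98 kg/ha
Step 3: N mineralized = N pool * rate%/100 = 2800.98 * 2.3/100 = 64.4 kg/ha/yr

64.4


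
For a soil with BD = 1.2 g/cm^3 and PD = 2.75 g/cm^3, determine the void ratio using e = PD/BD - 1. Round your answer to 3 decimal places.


Step 1: e = PD / BD - 1
Step 2: e = 2.75 / 1.2 - 1
Step 3: e = 2.29167 - 1
Step 4: e = 1.292

1.292


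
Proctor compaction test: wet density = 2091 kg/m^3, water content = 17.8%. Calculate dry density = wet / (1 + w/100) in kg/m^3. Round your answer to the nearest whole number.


Step 1: Dry density = wet density / (1 + w/100)
Step 2: Dry density = 2091 / (1 + 17.8/100)
Step 3: Dry density = 2091 / 1.178
Step 4: Dry density = 1775 kg/m^3

1775


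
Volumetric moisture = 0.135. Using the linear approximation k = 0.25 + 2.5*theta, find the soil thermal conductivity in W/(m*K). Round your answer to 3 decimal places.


Step 1: k = 0.25 + 2.5 * theta
Step 2: k = 0.25 + 2.5 * 0.135
Step 3: k = 0.25 + 0.338
Step 4: k = 0.588 W/(m*K)

0.588


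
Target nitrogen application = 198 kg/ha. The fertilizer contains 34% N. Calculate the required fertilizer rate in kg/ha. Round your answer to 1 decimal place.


Step 1: Fertilizer rate = target N / (N content / 100)
Step 2: Rate = 198 / (34 / 100)
Step 3: Rate = 198 / 0.34
Step 4: Rate = 582.4 kg/ha

582.4


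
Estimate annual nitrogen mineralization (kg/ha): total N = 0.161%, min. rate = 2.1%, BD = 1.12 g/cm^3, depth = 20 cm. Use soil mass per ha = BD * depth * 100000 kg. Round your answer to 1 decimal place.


Step 1: Soil mass per ha = BD * depth * 100000 = 1.12 * 20 * 100000 = 2240000 kg
Step 2: Total N pool = soil mass * N%/100 = 2240000 * 0.161/100 = 3606.4 kg/ha
Step 3: N mineralized = N pool * rate%/100 = 3606.4 * 2.1/100 = 75.7 kg/ha/yr

75.7


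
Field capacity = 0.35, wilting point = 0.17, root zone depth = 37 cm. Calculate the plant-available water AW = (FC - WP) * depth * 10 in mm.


Step 1: Available water = (FC - WP) * depth * 10
Step 2: AW = (0.35 - 0.17) * 37 * 10
Step 3: AW = 0.18 * 37 * 10
Step 4: AW = 66.6 mm

66.6


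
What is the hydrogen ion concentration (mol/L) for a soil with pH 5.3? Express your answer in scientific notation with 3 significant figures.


Step 1: [H+] = 10^(-pH)
Step 2: [H+] = 10^(-5.3)
Step 3: [H+] = 5.01e-06 mol/L

5.01e-06


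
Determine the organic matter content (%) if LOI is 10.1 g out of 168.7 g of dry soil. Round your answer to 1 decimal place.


Step 1: OM% = 100 * LOI / sample mass
Step 2: OM = 100 * 10.1 / 168.7
Step 3: OM = 6.0%

6.0


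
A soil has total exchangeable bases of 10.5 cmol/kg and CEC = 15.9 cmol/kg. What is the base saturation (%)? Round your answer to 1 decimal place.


Step 1: BS = 100 * (sum of bases) / CEC
Step 2: BS = 100 * 10.5 / 15.9
Step 3: BS = 66.0%

66.0


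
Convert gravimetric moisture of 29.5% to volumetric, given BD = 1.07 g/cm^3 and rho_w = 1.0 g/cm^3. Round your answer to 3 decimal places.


Step 1: theta = (w / 100) * BD / rho_w
Step 2: theta = (29.5 / 100) * 1.07 / 1.0
Step 3: theta = 0.295 * 1.07
Step 4: theta = 0.316

0.316


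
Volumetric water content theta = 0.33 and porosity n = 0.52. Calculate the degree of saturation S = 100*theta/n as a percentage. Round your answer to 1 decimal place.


Step 1: S = 100 * theta_v / n
Step 2: S = 100 * 0.33 / 0.52
Step 3: S = 63.5%

63.5


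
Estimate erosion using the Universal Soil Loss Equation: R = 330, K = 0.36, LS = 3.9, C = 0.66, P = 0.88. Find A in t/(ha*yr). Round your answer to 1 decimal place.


Step 1: A = R * K * LS * C * P
Step 2: R * K = 330 * 0.36 = 118.8
Step 3: (R*K) * LS = 118.8 * 3.9 = 463.32
Step 4: * C * P = 463.32 * 0.66 * 0.88 = 269.1
Step 5: A = 269.1 t/(ha*yr)

269.1


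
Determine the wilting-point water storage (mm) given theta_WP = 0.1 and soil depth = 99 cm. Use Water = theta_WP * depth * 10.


Step 1: Water (mm) = theta_WP * depth * 10
Step 2: Water = 0.1 * 99 * 10
Step 3: Water = 99.0 mm

99.0


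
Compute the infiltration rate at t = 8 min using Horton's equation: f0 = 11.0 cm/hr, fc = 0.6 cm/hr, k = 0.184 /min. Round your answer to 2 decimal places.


Step 1: f = fc + (f0 - fc) * exp(-k * t)
Step 2: exp(-0.184 * 8) = 0.229466
Step 3: f = 0.6 + (11.0 - 0.6) * 0.229466
Step 4: f = 0.6 + 10.4 * 0.229466
Step 5: f = 2.99 cm/hr

2.99


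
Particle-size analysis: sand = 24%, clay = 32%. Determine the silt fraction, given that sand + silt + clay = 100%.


Step 1: sand + silt + clay = 100%
Step 2: silt = 100 - sand - clay
Step 3: silt = 100 - 24 - 32
Step 4: silt = 44%

44


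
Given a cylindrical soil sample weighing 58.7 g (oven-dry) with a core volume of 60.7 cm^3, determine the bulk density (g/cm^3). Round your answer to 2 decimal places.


Step 1: Identify the formula: BD = dry mass / volume
Step 2: Substitute values: BD = 58.7 / 60.7
Step 3: BD = 0.97 g/cm^3

0.97


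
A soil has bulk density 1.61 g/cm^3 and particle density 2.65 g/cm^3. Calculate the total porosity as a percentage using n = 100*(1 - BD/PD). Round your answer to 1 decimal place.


Step 1: Formula: n = 100 * (1 - BD / PD)
Step 2: n = 100 * (1 - 1.61 / 2.65)
Step 3: n = 100 * (1 - 0.60755)
Step 4: n = 39.2%

39.2


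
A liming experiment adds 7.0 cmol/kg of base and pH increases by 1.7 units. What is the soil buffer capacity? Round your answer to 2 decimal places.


Step 1: BC = change in base / change in pH
Step 2: BC = 7.0 / 1.7
Step 3: BC = 4.12 cmol/(kg*pH unit)

4.12


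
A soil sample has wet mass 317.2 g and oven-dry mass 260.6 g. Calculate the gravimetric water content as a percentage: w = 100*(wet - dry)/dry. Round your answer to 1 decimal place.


Step 1: Water mass = wet - dry = 317.2 - 260.6 = 56.6 g
Step 2: w = 100 * water mass / dry mass
Step 3: w = 100 * 56.6 / 260.6 = 21.7%

21.7


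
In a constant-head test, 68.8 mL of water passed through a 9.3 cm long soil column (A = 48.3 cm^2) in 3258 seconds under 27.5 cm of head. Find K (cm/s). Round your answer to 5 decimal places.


Step 1: K = Q * L / (A * t * h)
Step 2: Numerator = 68.8 * 9.3 = 639.84
Step 3: Denominator = 48.3 * 3258 * 27.5 = 4327438.5
Step 4: K = 639.84 / 4327438.5 = 0.00015 cm/s

0.00015


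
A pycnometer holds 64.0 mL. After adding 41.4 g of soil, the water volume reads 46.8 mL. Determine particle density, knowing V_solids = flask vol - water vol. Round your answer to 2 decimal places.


Step 1: Volume of solids = flask volume - water volume with soil
Step 2: V_solids = 64.0 - 46.8 = 17.2 mL
Step 3: Particle density = mass / V_solids = 41.4 / 17.2 = 2.41 g/cm^3

2.41


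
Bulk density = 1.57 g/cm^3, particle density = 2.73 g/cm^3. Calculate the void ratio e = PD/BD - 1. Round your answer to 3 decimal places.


Step 1: e = PD / BD - 1
Step 2: e = 2.73 / 1.57 - 1
Step 3: e = 1.73885 - 1
Step 4: e = 0.739

0.739


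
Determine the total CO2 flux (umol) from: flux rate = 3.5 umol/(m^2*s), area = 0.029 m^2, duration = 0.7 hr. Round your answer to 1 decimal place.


Step 1: Convert time to seconds: 0.7 hr * 3600 = 2520.0 s
Step 2: Total = flux * area * time_s
Step 3: Total = 3.5 * 0.029 * 2520.0
Step 4: Total = 255.8 umol

255.8


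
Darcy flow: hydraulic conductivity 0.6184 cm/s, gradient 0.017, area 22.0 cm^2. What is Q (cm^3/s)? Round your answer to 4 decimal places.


Step 1: Apply Darcy's law: Q = K * i * A
Step 2: Q = 0.6184 * 0.017 * 22.0
Step 3: Q = 0.2313 cm^3/s

0.2313


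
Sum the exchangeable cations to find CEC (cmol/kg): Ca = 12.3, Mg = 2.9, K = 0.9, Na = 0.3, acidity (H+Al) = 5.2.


Step 1: CEC = Ca + Mg + K + Na + (H+Al)
Step 2: CEC = 12.3 + 2.9 + 0.9 + 0.3 + 5.2
Step 3: CEC = 21.6 cmol/kg

21.6


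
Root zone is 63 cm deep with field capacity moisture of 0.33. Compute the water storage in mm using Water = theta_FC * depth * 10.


Step 1: Water (mm) = theta_FC * depth (cm) * 10
Step 2: Water = 0.33 * 63 * 10
Step 3: Water = 207.9 mm

207.9


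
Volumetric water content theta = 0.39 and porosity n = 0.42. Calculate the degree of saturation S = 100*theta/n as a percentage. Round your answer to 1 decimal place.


Step 1: S = 100 * theta_v / n
Step 2: S = 100 * 0.39 / 0.42
Step 3: S = 92.9%

92.9


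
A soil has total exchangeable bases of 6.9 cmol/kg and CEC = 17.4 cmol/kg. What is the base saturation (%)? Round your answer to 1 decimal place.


Step 1: BS = 100 * (sum of bases) / CEC
Step 2: BS = 100 * 6.9 / 17.4
Step 3: BS = 39.7%

39.7


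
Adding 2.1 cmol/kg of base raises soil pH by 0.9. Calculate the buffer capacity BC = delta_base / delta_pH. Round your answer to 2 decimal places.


Step 1: BC = change in base / change in pH
Step 2: BC = 2.1 / 0.9
Step 3: BC = 2.33 cmol/(kg*pH unit)

2.33


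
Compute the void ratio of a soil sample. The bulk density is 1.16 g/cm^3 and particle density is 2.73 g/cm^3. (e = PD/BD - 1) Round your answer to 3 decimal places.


Step 1: e = PD / BD - 1
Step 2: e = 2.73 / 1.16 - 1
Step 3: e = 2.35345 - 1
Step 4: e = 1.353

1.353


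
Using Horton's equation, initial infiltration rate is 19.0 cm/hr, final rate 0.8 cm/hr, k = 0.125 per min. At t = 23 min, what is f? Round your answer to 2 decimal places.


Step 1: f = fc + (f0 - fc) * exp(-k * t)
Step 2: exp(-0.125 * 23) = 0.056416
Step 3: f = 0.8 + (19.0 - 0.8) * 0.056416
Step 4: f = 0.8 + 18.2 * 0.056416
Step 5: f = 1.83 cm/hr

1.83


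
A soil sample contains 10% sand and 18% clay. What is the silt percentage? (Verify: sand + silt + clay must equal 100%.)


Step 1: sand + silt + clay = 100%
Step 2: silt = 100 - sand - clay
Step 3: silt = 100 - 10 - 18
Step 4: silt = 72%

72


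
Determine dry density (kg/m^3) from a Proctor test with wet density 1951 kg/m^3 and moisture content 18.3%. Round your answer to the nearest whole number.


Step 1: Dry density = wet density / (1 + w/100)
Step 2: Dry density = 1951 / (1 + 18.3/100)
Step 3: Dry density = 1951 / 1.183
Step 4: Dry density = 1649 kg/m^3

1649


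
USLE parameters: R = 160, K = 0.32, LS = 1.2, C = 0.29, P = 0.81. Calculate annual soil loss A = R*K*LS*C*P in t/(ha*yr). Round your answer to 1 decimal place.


Step 1: A = R * K * LS * C * P
Step 2: R * K = 160 * 0.32 = 51.2
Step 3: (R*K) * LS = 51.2 * 1.2 = 61.44
Step 4: * C * P = 61.44 * 0.29 * 0.81 = 14.4
Step 5: A = 14.4 t/(ha*yr)

14.4


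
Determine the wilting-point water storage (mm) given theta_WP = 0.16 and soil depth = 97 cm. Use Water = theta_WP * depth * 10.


Step 1: Water (mm) = theta_WP * depth * 10
Step 2: Water = 0.16 * 97 * 10
Step 3: Water = 155.2 mm

155.2


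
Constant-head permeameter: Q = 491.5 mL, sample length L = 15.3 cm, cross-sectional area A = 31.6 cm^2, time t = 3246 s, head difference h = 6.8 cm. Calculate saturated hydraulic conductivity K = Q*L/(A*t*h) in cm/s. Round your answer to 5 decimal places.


Step 1: K = Q * L / (A * t * h)
Step 2: Numerator = 491.5 * 15.3 = 7519.95
Step 3: Denominator = 31.6 * 3246 * 6.8 = 697500.48
Step 4: K = 7519.95 / 697500.48 = 0.01078 cm/s

0.01078


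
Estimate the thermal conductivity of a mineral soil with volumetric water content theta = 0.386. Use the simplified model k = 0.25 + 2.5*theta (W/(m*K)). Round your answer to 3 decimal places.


Step 1: k = 0.25 + 2.5 * theta
Step 2: k = 0.25 + 2.5 * 0.386
Step 3: k = 0.25 + 0.965
Step 4: k = 1.215 W/(m*K)

1.215


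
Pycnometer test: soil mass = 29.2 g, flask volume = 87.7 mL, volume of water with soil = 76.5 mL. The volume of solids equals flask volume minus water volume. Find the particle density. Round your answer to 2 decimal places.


Step 1: Volume of solids = flask volume - water volume with soil
Step 2: V_solids = 87.7 - 76.5 = 11.2 mL
Step 3: Particle density = mass / V_solids = 29.2 / 11.2 = 2.61 g/cm^3

2.61


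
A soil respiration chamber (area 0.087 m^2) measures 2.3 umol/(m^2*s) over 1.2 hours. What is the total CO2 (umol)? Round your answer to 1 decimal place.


Step 1: Convert time to seconds: 1.2 hr * 3600 = 4320.0 s
Step 2: Total = flux * area * time_s
Step 3: Total = 2.3 * 0.087 * 4320.0
Step 4: Total = 864.4 umol

864.4


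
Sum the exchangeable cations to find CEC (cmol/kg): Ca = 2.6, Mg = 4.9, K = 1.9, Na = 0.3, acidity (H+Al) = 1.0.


Step 1: CEC = Ca + Mg + K + Na + (H+Al)
Step 2: CEC = 2.6 + 4.9 + 1.9 + 0.3 + 1.0
Step 3: CEC = 10.7 cmol/kg

10.7


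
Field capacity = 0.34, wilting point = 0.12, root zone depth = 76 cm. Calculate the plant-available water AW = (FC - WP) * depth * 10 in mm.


Step 1: Available water = (FC - WP) * depth * 10
Step 2: AW = (0.34 - 0.12) * 76 * 10
Step 3: AW = 0.22 * 76 * 10
Step 4: AW = 167.2 mm

167.2


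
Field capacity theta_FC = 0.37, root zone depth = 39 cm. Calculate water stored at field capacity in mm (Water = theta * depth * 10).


Step 1: Water (mm) = theta_FC * depth (cm) * 10
Step 2: Water = 0.37 * 39 * 10
Step 3: Water = 144.3 mm

144.3


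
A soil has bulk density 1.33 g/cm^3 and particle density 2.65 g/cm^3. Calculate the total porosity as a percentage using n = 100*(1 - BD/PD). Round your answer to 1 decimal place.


Step 1: Formula: n = 100 * (1 - BD / PD)
Step 2: n = 100 * (1 - 1.33 / 2.65)
Step 3: n = 100 * (1 - 0.50189)
Step 4: n = 49.8%

49.8


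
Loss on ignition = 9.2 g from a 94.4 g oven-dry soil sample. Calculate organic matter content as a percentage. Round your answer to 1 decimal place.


Step 1: OM% = 100 * LOI / sample mass
Step 2: OM = 100 * 9.2 / 94.4
Step 3: OM = 9.7%

9.7


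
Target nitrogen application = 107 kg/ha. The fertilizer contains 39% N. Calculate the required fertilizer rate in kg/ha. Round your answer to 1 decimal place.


Step 1: Fertilizer rate = target N / (N content / 100)
Step 2: Rate = 107 / (39 / 100)
Step 3: Rate = 107 / 0.39
Step 4: Rate = 274.4 kg/ha

274.4


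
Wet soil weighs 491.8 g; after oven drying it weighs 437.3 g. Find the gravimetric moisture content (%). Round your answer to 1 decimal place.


Step 1: Water mass = wet - dry = 491.8 - 437.3 = 54.5 g
Step 2: w = 100 * water mass / dry mass
Step 3: w = 100 * 54.5 / 437.3 = 12.5%

12.5


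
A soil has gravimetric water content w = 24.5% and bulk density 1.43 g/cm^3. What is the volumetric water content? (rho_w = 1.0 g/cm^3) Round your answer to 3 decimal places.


Step 1: theta = (w / 100) * BD / rho_w
Step 2: theta = (24.5 / 100) * 1.43 / 1.0
Step 3: theta = 0.245 * 1.43
Step 4: theta = 0.35

0.35


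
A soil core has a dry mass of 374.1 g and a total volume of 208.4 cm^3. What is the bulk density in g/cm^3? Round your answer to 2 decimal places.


Step 1: Identify the formula: BD = dry mass / volume
Step 2: Substitute values: BD = 374.1 / 208.4
Step 3: BD = 1.8 g/cm^3

1.8


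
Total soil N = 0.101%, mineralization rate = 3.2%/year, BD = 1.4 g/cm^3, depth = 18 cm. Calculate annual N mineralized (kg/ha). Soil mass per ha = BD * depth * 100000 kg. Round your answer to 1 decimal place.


Step 1: Soil mass per ha = BD * depth * 100000 = 1.4 * 18 * 100000 = 2520000 kg
Step 2: Total N pool = soil mass * N%/100 = 2520000 * 0.101/100 = 2545.2 kg/ha
Step 3: N mineralized = N pool * rate%/100 = 2545.2 * 3.2/100 = 81.4 kg/ha/yr

81.4


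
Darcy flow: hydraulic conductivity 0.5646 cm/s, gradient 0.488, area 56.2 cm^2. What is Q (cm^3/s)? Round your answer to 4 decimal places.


Step 1: Apply Darcy's law: Q = K * i * A
Step 2: Q = 0.5646 * 0.488 * 56.2
Step 3: Q = 15.4845 cm^3/s

15.4845


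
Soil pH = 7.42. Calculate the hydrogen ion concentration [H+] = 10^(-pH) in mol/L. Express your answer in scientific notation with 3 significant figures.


Step 1: [H+] = 10^(-pH)
Step 2: [H+] = 10^(-7.42)
Step 3: [H+] = 3.80e-08 mol/L

3.80e-08


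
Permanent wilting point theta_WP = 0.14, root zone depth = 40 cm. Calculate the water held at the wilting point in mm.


Step 1: Water (mm) = theta_WP * depth * 10
Step 2: Water = 0.14 * 40 * 10
Step 3: Water = 56.0 mm

56.0


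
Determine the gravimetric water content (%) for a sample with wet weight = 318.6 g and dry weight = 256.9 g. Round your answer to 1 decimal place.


Step 1: Water mass = wet - dry = 318.6 - 256.9 = 61.7 g
Step 2: w = 100 * water mass / dry mass
Step 3: w = 100 * 61.7 / 256.9 = 24.0%

24.0


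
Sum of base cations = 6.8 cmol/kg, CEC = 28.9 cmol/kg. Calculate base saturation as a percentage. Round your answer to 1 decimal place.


Step 1: BS = 100 * (sum of bases) / CEC
Step 2: BS = 100 * 6.8 / 28.9
Step 3: BS = 23.5%

23.5


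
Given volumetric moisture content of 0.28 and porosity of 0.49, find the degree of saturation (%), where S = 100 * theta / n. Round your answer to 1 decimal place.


Step 1: S = 100 * theta_v / n
Step 2: S = 100 * 0.28 / 0.49
Step 3: S = 57.1%

57.1


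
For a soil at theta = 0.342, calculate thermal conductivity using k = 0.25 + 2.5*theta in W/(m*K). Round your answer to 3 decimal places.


Step 1: k = 0.25 + 2.5 * theta
Step 2: k = 0.25 + 2.5 * 0.342
Step 3: k = 0.25 + 0.855
Step 4: k = 1.105 W/(m*K)

1.105


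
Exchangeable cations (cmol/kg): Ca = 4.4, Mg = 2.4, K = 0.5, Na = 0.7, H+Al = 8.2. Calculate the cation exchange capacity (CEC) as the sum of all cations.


Step 1: CEC = Ca + Mg + K + Na + (H+Al)
Step 2: CEC = 4.4 + 2.4 + 0.5 + 0.7 + 8.2
Step 3: CEC = 16.2 cmol/kg

16.2


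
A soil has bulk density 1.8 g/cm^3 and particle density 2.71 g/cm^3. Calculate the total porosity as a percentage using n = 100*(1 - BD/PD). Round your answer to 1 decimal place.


Step 1: Formula: n = 100 * (1 - BD / PD)
Step 2: n = 100 * (1 - 1.8 / 2.71)
Step 3: n = 100 * (1 - 0.66421)
Step 4: n = 33.6%

33.6
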